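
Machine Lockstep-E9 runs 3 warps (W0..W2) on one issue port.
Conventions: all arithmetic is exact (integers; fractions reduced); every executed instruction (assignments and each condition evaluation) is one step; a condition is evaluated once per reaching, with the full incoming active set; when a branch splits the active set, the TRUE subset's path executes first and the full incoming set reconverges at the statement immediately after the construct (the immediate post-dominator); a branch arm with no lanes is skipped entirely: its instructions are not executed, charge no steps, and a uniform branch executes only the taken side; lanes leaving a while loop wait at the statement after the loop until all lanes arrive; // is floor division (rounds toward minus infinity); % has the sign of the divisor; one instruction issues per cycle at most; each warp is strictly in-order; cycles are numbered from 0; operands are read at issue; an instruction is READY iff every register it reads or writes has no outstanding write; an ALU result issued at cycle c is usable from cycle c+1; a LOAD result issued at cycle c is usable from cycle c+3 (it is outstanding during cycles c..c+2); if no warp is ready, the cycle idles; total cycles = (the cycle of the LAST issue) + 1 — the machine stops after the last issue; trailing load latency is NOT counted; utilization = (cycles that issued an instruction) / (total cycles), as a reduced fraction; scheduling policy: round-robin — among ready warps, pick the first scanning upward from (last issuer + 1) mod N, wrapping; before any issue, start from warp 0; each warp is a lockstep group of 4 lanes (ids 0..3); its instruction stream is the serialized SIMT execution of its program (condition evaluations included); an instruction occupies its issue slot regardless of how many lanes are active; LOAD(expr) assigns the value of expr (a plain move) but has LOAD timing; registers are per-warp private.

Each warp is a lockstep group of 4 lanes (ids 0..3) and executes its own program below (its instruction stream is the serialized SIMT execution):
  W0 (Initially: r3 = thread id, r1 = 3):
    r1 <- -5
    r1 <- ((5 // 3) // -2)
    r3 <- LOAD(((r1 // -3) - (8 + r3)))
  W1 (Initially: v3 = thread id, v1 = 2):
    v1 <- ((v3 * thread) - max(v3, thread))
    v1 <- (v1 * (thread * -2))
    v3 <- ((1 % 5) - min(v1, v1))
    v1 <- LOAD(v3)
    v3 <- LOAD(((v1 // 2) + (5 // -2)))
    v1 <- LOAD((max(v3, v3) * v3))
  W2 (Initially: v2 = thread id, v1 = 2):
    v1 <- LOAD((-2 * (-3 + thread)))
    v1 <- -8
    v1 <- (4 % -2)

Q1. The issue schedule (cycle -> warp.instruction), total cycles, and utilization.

cycle 0: W0.I0
cycle 1: W1.I0
cycle 2: W2.I0
cycle 3: W0.I1
cycle 4: W1.I1
cycle 5: W2.I1
cycle 6: W0.I2
cycle 7: W1.I2
cycle 8: W2.I2
cycle 9: W1.I3
cycle 10: idle
cycle 11: idle
cycle 12: W1.I4
cycle 13: idle
cycle 14: idle
cycle 15: W1.I5

Answer: 16 cycles, utilization 3/4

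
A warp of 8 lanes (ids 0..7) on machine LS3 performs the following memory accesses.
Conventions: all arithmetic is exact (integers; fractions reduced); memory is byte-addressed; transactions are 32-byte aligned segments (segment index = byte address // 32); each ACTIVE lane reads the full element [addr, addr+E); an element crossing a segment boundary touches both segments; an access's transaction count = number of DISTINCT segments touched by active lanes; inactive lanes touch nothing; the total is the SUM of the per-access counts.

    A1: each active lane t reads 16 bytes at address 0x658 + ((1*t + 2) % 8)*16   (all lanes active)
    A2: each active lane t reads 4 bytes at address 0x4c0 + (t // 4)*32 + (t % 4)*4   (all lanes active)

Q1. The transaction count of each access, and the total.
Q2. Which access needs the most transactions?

A1: 5 transactions
A2: 2 transactions

Answer: 5,2; total 7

Answer: A1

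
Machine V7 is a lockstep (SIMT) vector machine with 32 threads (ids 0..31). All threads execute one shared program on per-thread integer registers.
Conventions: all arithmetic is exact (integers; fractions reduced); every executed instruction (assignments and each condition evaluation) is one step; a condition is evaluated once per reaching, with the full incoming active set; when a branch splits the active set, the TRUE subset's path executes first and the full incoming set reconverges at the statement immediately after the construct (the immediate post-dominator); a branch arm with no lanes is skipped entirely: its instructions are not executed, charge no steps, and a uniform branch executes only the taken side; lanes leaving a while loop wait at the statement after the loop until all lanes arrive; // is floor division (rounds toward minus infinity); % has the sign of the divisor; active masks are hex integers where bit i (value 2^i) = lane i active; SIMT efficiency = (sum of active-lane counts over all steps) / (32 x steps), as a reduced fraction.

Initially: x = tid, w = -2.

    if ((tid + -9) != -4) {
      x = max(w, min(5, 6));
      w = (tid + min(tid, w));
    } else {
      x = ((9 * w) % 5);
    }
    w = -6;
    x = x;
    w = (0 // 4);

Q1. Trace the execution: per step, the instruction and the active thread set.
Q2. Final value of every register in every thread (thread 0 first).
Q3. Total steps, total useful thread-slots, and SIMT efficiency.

step 0: eval ((tid + -9) != -4)      0xffffffff
step 1: x <- max(w, min(5, 6))       0xffffffdf
step 2: w <- (tid + min(tid, w))     0xffffffdf
step 3: x <- ((9 * w) % 5)           0x00000020
step 4: w <- -6                      0xffffffff
step 5: x <- x                       0xffffffff
step 6: w <- (0 // 4)                0xffffffff

Answer: 7 steps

x: 5,5,5,5,5,2,5,5,5,5,5,5,5,5,5,5,5,5,5,5,5,5,5,5,5,5,5,5,5,5,5,5
w: 0,0,0,0,0,0,0,0,0,0,0,0,0,0,0,0,0,0,0,0,0,0,0,0,0,0,0,0,0,0,0,0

steps = 7; useful = 191; efficiency = 191/224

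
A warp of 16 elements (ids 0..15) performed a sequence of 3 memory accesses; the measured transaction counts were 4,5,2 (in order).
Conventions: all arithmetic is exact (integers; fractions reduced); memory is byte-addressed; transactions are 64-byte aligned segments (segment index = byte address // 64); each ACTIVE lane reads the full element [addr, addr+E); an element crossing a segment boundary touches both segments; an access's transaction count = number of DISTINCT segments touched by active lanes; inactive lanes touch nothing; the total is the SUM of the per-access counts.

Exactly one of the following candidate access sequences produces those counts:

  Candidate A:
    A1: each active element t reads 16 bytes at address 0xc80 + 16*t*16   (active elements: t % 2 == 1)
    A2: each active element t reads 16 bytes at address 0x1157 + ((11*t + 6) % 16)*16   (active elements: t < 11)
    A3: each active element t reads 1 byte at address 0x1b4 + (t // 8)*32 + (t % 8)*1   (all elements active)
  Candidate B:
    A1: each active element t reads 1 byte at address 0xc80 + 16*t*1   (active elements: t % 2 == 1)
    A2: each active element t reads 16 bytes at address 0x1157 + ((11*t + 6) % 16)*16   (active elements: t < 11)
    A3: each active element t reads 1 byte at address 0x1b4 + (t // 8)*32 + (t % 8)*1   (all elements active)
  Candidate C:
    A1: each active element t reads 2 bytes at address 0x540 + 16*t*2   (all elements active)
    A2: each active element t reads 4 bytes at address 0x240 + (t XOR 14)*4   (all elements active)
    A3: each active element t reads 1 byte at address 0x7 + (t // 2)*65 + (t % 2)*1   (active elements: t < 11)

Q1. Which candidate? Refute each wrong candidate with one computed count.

A: A1 gives 8 transactions, not 4
C: A1 gives 8 transactions, not 4
B: all counts match (4,5,2)

Answer: B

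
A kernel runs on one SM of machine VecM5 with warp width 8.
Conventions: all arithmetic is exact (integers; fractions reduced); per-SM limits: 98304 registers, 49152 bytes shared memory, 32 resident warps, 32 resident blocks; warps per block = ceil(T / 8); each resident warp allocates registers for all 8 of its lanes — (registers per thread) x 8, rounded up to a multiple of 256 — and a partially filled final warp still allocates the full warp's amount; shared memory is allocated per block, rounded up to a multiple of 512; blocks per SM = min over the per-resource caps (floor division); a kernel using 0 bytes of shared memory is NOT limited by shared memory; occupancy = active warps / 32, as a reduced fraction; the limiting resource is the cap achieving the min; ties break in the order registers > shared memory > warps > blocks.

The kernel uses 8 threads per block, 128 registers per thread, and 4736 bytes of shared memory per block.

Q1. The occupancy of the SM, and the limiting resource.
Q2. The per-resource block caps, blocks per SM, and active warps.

Answer: occupancy 9/32, limited by shared memory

registers: 96 blocks
shared memory: 9 blocks
warps: 32 blocks
blocks: 32 blocks

Answer: 9 blocks, 9 active warps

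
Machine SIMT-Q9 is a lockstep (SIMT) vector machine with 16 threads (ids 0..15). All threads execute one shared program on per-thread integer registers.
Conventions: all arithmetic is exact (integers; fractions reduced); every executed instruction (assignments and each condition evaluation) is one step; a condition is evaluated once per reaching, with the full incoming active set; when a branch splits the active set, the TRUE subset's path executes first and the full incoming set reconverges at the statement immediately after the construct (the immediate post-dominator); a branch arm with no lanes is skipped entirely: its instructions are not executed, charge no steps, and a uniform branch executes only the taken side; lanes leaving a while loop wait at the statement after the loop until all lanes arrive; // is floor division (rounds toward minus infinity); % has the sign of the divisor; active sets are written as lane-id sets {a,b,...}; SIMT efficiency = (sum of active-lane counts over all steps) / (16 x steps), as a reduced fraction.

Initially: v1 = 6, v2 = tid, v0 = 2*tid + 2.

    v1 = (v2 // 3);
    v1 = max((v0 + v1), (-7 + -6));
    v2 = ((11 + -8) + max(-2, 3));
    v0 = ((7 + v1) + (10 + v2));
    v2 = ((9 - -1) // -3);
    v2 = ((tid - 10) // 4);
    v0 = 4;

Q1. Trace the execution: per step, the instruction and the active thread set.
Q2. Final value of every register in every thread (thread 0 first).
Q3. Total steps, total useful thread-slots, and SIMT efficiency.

step 0: v1 <- (v2 // 3)              {0,1,2,3,4,5,6,7,8,9,10,11,12,13,14,15}
step 1: v1 <- max((v0 + v1), (-7 + -6)) {0,1,2,3,4,5,6,7,8,9,10,11,12,13,14,15}
step 2: v2 <- ((11 + -8) + max(-2, 3)) {0,1,2,3,4,5,6,7,8,9,10,11,12,13,14,15}
step 3: v0 <- ((7 + v1) + (10 + v2)) {0,1,2,3,4,5,6,7,8,9,10,11,12,13,14,15}
step 4: v2 <- ((9 - -1) // -3)       {0,1,2,3,4,5,6,7,8,9,10,11,12,13,14,15}
step 5: v2 <- ((tid - 10) // 4)      {0,1,2,3,4,5,6,7,8,9,10,11,12,13,14,15}
step 6: v0 <- 4                      {0,1,2,3,4,5,6,7,8,9,10,11,12,13,14,15}

Answer: 7 steps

v1: 2,4,6,9,11,13,16,18,20,23,25,27,30,32,34,37
v2: -3,-3,-2,-2,-2,-2,-1,-1,-1,-1,0,0,0,0,1,1
v0: 4,4,4,4,4,4,4,4,4,4,4,4,4,4,4,4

steps = 7; useful = 112; efficiency = 112/112 = 1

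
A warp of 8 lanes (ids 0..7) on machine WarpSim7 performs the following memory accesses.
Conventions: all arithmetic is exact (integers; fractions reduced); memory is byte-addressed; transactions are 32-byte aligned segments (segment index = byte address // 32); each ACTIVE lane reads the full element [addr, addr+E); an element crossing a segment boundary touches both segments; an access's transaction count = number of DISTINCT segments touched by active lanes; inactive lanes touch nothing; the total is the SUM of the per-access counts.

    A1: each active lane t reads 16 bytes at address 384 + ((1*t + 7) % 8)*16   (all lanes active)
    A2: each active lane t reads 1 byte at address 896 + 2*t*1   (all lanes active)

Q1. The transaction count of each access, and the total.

A1: 4 transactions
A2: 1 transaction

Answer: 4,1; total 5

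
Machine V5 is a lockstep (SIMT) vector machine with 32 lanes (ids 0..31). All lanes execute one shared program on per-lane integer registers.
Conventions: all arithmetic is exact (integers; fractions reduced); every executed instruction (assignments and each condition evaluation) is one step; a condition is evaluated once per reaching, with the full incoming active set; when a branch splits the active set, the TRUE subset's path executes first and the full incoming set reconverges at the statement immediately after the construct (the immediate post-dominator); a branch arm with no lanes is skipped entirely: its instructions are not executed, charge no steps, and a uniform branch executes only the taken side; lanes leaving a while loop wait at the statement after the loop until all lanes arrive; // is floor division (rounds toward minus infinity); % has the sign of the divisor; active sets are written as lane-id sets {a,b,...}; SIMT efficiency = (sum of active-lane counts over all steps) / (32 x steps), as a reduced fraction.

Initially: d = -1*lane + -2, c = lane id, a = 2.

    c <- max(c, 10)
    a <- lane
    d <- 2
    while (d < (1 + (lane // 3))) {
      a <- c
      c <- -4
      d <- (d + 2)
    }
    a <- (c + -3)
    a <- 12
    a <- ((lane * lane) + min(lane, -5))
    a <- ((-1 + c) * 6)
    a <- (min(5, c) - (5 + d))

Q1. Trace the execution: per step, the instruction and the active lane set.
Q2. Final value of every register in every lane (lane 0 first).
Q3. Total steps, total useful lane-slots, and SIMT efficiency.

step 0: c <- max(c, 10)              {0,1,2,3,4,5,6,7,8,9,10,11,12,13,14,15,16,17,18,19,20,21,22,23,24,25,26,27,28,29,30,31}
step 1: a <- lane                    {0,1,2,3,4,5,6,7,8,9,10,11,12,13,14,15,16,17,18,19,20,21,22,23,24,25,26,27,28,29,30,31}
step 2: d <- 2                       {0,1,2,3,4,5,6,7,8,9,10,11,12,13,14,15,16,17,18,19,20,21,22,23,24,25,26,27,28,29,30,31}
step 3: eval (d < (1 + (lane // 3))) {0,1,2,3,4,5,6,7,8,9,10,11,12,13,14,15,16,17,18,19,20,21,22,23,24,25,26,27,28,29,30,31}
step 4: a <- c                       {6,7,8,9,10,11,12,13,14,15,16,17,18,19,20,21,22,23,24,25,26,27,28,29,30,31}
step 5: c <- -4                      {6,7,8,9,10,11,12,13,14,15,16,17,18,19,20,21,22,23,24,25,26,27,28,29,30,31}
step 6: d <- (d + 2)                 {6,7,8,9,10,11,12,13,14,15,16,17,18,19,20,21,22,23,24,25,26,27,28,29,30,31}
step 7: eval (d < (1 + (lane // 3))) {6,7,8,9,10,11,12,13,14,15,16,17,18,19,20,21,22,23,24,25,26,27,28,29,30,31}
step 8: a <- c                       {12,13,14,15,16,17,18,19,20,21,22,23,24,25,26,27,28,29,30,31}
step 9: c <- -4                      {12,13,14,15,16,17,18,19,20,21,22,23,24,25,26,27,28,29,30,31}
step 10: d <- (d + 2)                 {12,13,14,15,16,17,18,19,20,21,22,23,24,25,26,27,28,29,30,31}
step 11: eval (d < (1 + (lane // 3))) {12,13,14,15,16,17,18,19,20,21,22,23,24,25,26,27,28,29,30,31}
step 12: a <- c                       {18,19,20,21,22,23,24,25,26,27,28,29,30,31}
step 13: c <- -4                      {18,19,20,21,22,23,24,25,26,27,28,29,30,31}
step 14: d <- (d + 2)                 {18,19,20,21,22,23,24,25,26,27,28,29,30,31}
step 15: eval (d < (1 + (lane // 3))) {18,19,20,21,22,23,24,25,26,27,28,29,30,31}
step 16: a <- c                       {24,25,26,27,28,29,30,31}
step 17: c <- -4                      {24,25,26,27,28,29,30,31}
step 18: d <- (d + 2)                 {24,25,26,27,28,29,30,31}
step 19: eval (d < (1 + (lane // 3))) {24,25,26,27,28,29,30,31}
step 20: a <- c                       {30,31}
step 21: c <- -4                      {30,31}
step 22: d <- (d + 2)                 {30,31}
step 23: eval (d < (1 + (lane // 3))) {30,31}
step 24: a <- (c + -3)                {0,1,2,3,4,5,6,7,8,9,10,11,12,13,14,15,16,17,18,19,20,21,22,23,24,25,26,27,28,29,30,31}
step 25: a <- 12                      {0,1,2,3,4,5,6,7,8,9,10,11,12,13,14,15,16,17,18,19,20,21,22,23,24,25,26,27,28,29,30,31}
step 26: a <- ((lane * lane) + min(lane, -5)) {0,1,2,3,4,5,6,7,8,9,10,11,12,13,14,15,16,17,18,19,20,21,22,23,24,25,26,27,28,29,30,31}
step 27: a <- ((-1 + c) * 6)          {0,1,2,3,4,5,6,7,8,9,10,11,12,13,14,15,16,17,18,19,20,21,22,23,24,25,26,27,28,29,30,31}
step 28: a <- (min(5, c) - (5 + d))   {0,1,2,3,4,5,6,7,8,9,10,11,12,13,14,15,16,17,18,19,20,21,22,23,24,25,26,27,28,29,30,31}

Answer: 29 steps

d: 2,2,2,2,2,2,4,4,4,4,4,4,6,6,6,6,6,6,8,8,8,8,8,8,10,10,10,10,10,10,12,12
c: 10,10,10,10,10,10,-4,-4,-4,-4,-4,-4,-4,-4,-4,-4,-4,-4,-4,-4,-4,-4,-4,-4,-4,-4,-4,-4,-4,-4,-4,-4
a: -2,-2,-2,-2,-2,-2,-13,-13,-13,-13,-13,-13,-15,-15,-15,-15,-15,-15,-17,-17,-17,-17,-17,-17,-19,-19,-19,-19,-19,-19,-21,-21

steps = 29; useful = 568; efficiency = 568/928 = 71/116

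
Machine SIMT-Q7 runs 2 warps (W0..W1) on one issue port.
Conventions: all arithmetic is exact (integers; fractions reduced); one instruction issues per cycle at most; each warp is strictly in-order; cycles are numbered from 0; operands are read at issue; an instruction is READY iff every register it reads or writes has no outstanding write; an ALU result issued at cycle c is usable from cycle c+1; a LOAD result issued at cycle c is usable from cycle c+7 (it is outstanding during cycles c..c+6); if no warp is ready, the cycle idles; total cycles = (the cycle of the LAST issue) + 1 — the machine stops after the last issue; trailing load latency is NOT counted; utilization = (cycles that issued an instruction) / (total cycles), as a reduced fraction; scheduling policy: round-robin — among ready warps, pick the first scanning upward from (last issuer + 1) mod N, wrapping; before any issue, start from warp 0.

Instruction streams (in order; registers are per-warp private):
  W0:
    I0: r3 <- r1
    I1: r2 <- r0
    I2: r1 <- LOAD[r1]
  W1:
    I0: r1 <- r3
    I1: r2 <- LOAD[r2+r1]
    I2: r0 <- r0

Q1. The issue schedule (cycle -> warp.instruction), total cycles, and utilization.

cycle 0: W0.I0
cycle 1: W1.I0
cycle 2: W0.I1
cycle 3: W1.I1
cycle 4: W0.I2
cycle 5: W1.I2

Answer: 6 cycles, utilization 1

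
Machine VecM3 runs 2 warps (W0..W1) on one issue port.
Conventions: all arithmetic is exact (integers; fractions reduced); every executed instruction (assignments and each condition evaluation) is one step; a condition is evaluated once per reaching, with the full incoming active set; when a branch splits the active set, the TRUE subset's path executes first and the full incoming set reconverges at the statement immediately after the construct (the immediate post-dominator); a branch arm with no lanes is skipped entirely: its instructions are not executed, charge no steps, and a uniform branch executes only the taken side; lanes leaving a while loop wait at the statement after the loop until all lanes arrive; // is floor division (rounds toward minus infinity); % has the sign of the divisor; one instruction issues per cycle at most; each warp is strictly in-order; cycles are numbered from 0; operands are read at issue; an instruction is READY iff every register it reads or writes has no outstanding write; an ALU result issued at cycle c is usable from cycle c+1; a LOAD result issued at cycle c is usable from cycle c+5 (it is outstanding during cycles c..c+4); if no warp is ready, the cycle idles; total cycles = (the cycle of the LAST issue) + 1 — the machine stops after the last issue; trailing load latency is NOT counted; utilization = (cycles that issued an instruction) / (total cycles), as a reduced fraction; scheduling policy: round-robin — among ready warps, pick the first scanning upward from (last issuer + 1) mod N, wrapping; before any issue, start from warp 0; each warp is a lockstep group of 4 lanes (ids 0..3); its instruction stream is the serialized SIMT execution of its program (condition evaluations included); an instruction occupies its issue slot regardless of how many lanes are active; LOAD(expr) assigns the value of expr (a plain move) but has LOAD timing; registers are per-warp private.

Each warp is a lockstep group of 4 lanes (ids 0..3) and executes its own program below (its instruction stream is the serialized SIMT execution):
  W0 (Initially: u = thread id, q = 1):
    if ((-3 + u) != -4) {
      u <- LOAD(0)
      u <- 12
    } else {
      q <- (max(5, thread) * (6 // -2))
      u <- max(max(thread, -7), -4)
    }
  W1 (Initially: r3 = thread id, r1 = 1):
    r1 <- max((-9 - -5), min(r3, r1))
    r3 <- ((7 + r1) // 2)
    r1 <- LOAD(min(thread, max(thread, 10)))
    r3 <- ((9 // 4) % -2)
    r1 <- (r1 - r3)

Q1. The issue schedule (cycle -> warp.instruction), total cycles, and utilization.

cycle 0: W0.I0
cycle 1: W1.I0
cycle 2: W0.I1
cycle 3: W1.I1
cycle 4: W1.I2
cycle 5: W1.I3
cycle 6: idle
cycle 7: W0.I2
cycle 8: idle
cycle 9: W1.I4

Answer: 10 cycles, utilization 4/5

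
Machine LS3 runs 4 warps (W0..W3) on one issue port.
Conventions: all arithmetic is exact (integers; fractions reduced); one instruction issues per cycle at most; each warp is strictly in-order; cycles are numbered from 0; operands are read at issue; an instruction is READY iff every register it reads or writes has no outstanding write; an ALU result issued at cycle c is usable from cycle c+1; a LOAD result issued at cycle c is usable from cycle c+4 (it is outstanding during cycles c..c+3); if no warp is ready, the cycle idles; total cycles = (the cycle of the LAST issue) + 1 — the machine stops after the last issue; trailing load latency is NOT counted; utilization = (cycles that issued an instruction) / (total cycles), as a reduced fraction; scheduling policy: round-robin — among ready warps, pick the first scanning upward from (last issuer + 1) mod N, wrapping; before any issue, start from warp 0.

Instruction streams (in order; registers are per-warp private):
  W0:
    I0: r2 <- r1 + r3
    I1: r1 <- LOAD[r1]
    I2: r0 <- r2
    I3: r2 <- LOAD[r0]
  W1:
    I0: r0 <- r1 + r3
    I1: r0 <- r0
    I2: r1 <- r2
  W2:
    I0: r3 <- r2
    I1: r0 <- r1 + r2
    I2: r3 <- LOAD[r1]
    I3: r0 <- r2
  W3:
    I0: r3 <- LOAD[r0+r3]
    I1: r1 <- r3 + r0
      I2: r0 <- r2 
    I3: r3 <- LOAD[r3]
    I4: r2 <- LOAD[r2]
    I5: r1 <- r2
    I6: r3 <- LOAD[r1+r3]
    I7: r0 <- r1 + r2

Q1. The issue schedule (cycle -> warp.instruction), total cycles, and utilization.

cycle 0: W0.I0
cycle 1: W1.I0
cycle 2: W2.I0
cycle 3: W3.I0
cycle 4: W0.I1
cycle 5: W1.I1
cycle 6: W2.I1
cycle 7: W3.I1
cycle 8: W0.I2
cycle 9: W1.I2
cycle 10: W2.I2
cycle 11: W3.I2
cycle 12: W0.I3
cycle 13: W2.I3
cycle 14: W3.I3
cycle 15: W3.I4
cycle 16: idle
cycle 17: idle
cycle 18: idle
cycle 19: W3.I5
cycle 20: W3.I6
cycle 21: W3.I7

Answer: 22 cycles, utilization 19/22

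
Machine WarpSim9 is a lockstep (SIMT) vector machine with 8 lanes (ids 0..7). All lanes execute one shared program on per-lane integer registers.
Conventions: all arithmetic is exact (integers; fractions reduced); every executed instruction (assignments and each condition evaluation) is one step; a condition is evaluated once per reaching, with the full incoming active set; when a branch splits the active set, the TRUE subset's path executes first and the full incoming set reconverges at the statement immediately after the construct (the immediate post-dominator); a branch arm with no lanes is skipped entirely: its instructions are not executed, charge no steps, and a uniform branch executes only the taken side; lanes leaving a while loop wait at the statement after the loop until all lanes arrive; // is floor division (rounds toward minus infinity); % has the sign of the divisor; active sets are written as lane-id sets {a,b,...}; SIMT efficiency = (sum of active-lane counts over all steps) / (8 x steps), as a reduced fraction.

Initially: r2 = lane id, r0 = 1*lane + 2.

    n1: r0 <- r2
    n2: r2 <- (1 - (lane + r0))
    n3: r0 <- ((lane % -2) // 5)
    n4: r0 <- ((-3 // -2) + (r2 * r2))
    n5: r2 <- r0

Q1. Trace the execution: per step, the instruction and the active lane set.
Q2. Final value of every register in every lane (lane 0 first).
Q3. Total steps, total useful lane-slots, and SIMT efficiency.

step 0: r0 <- r2                     {0,1,2,3,4,5,6,7}
step 1: r2 <- (1 - (lane + r0))      {0,1,2,3,4,5,6,7}
step 2: r0 <- ((lane % -2) // 5)     {0,1,2,3,4,5,6,7}
step 3: r0 <- ((-3 // -2) + (r2 * r2)) {0,1,2,3,4,5,6,7}
step 4: r2 <- r0                     {0,1,2,3,4,5,6,7}

Answer: 5 steps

r2: 2,2,10,26,50,82,122,170
r0: 2,2,10,26,50,82,122,170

steps = 5; useful = 40; efficiency = 40/40 = 1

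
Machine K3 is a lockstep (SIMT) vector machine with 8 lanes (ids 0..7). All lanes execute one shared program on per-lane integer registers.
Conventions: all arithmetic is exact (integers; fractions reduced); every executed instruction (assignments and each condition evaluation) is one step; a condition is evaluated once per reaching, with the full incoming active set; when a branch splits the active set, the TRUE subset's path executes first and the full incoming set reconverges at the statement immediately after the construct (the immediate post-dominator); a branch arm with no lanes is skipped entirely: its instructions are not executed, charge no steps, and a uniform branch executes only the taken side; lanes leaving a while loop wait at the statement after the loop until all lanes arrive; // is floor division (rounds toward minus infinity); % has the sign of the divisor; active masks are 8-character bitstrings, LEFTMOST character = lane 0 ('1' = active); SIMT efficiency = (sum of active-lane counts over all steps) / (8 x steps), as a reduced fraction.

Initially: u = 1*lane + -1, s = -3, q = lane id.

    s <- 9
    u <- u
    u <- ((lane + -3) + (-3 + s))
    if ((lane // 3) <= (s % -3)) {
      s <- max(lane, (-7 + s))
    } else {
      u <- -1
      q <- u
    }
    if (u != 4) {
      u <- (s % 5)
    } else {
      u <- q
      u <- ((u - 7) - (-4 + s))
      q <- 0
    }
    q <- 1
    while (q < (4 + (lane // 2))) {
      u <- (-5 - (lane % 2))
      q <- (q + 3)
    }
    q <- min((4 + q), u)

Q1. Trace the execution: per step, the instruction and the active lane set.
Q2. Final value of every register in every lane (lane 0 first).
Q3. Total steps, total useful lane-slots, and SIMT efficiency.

step 0: s <- 9                       11111111
step 1: u <- u                       11111111
step 2: u <- ((lane + -3) + (-3 + s)) 11111111
step 3: eval ((lane // 3) <= (s % -3)) 11111111
step 4: s <- max(lane, (-7 + s))     11100000
step 5: u <- -1                      00011111
step 6: q <- u                       00011111
step 7: eval (u != 4)                11111111
step 8: u <- (s % 5)                 10111111
step 9: u <- q                       01000000
step 10: u <- ((u - 7) - (-4 + s))    01000000
step 11: q <- 0                       01000000
step 12: q <- 1                       11111111
step 13: eval (q < (4 + (lane // 2))) 11111111
step 14: u <- (-5 - (lane % 2))       11111111
step 15: q <- (q + 3)                 11111111
step 16: eval (q < (4 + (lane // 2))) 11111111
step 17: u <- (-5 - (lane % 2))       00111111
step 18: q <- (q + 3)                 00111111
step 19: eval (q < (4 + (lane // 2))) 00111111
step 20: q <- min((4 + q), u)         11111111

Answer: 21 steps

u: -5,-6,-5,-6,-5,-6,-5,-6
s: 2,2,2,9,9,9,9,9
q: -5,-6,-5,-6,-5,-6,-5,-6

steps = 21; useful = 129; efficiency = 129/168 = 43/56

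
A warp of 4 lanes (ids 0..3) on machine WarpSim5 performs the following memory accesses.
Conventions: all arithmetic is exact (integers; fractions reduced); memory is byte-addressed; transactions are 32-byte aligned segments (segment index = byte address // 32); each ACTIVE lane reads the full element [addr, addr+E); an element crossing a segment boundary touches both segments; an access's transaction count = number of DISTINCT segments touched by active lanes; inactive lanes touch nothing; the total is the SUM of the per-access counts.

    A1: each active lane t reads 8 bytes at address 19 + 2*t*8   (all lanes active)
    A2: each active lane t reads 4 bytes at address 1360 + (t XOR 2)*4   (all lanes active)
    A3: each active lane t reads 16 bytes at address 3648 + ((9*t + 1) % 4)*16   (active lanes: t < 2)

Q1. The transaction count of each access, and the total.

A1: 3 transactions
A2: 1 transaction
A3: 2 transactions

Answer: 3,1,2; total 6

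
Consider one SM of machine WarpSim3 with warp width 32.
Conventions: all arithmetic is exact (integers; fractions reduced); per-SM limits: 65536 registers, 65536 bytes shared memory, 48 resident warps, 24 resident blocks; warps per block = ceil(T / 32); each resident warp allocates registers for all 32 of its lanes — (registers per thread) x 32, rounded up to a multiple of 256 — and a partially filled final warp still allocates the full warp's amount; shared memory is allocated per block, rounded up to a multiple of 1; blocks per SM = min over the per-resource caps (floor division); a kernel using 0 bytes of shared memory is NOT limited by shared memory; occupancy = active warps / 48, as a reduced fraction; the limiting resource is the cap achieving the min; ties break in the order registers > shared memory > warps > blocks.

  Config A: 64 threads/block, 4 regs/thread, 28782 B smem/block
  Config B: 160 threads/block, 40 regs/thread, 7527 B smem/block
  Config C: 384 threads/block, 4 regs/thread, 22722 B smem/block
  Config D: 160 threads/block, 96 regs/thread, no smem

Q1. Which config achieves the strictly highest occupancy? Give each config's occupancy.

occupancies: A 1/12, B 5/6, C 1/2, D 5/12

Answer: B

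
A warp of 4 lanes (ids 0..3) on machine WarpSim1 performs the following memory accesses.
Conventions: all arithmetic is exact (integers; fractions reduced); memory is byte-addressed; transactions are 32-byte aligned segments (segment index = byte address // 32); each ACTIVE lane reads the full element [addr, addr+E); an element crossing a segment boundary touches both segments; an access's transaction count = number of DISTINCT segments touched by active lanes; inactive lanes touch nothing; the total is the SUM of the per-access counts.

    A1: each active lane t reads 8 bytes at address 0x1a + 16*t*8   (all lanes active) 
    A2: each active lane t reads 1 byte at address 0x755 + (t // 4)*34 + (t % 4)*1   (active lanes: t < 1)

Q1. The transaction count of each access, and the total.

A1: 8 transactions
A2: 1 transaction

Answer: 8,1; total 9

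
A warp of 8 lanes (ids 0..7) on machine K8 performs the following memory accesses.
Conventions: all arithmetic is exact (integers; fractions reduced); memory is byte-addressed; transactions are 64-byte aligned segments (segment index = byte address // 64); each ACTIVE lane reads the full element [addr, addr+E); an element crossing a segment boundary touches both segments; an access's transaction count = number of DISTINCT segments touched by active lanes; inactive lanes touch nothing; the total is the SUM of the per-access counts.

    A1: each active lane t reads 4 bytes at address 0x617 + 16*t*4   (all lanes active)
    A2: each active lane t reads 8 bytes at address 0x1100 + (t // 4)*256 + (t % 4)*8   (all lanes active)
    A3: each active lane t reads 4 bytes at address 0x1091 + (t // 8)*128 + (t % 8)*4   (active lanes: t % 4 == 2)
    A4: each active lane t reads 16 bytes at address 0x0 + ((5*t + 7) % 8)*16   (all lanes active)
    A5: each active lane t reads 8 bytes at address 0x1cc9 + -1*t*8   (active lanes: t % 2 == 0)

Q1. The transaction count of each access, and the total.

A1: 8 transactions
A2: 2 transactions
A3: 1 transaction
A4: 2 transactions
A5: 2 transactions

Answer: 8,2,1,2,2; total 15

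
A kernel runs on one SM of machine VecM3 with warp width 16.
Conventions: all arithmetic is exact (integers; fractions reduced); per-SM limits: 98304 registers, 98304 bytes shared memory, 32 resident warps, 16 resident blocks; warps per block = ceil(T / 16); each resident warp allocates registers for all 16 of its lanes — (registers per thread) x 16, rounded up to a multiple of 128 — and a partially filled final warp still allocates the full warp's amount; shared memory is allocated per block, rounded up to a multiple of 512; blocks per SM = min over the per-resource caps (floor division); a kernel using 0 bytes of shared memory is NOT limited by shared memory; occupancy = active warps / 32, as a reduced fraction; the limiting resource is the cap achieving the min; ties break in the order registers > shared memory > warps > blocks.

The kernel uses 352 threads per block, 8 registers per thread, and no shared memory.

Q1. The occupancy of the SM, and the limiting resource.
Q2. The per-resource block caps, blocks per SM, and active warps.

Answer: occupancy 11/16, limited by warps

registers: 34 blocks
shared memory: no limit (kernel uses none)
warps: 1 block
blocks: 16 blocks

Answer: 1 block, 22 active warps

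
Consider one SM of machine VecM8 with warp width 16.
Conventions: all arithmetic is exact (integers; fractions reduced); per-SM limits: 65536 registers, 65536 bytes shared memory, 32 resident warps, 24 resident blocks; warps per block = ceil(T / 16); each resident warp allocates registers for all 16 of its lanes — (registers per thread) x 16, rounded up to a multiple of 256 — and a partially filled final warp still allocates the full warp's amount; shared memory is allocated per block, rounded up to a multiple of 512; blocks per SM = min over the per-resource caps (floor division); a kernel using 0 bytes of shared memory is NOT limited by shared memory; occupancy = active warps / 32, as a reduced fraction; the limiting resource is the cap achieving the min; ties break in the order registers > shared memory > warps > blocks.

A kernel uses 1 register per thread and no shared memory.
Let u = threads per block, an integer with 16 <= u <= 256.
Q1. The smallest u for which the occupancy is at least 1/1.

Answer: u = 17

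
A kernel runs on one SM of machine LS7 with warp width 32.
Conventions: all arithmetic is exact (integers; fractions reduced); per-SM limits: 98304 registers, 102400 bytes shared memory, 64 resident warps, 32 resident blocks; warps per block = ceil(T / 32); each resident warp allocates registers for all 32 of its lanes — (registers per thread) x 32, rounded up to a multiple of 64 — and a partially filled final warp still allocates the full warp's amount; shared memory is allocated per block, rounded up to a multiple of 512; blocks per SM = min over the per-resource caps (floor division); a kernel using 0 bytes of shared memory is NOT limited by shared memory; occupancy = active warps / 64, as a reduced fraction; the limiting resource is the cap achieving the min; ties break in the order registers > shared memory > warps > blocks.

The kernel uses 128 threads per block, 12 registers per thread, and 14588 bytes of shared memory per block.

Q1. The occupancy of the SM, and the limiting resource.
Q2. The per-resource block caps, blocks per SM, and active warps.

Answer: occupancy 3/8, limited by shared memory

registers: 64 blocks
shared memory: 6 blocks
warps: 16 blocks
blocks: 32 blocks

Answer: 6 blocks, 24 active warps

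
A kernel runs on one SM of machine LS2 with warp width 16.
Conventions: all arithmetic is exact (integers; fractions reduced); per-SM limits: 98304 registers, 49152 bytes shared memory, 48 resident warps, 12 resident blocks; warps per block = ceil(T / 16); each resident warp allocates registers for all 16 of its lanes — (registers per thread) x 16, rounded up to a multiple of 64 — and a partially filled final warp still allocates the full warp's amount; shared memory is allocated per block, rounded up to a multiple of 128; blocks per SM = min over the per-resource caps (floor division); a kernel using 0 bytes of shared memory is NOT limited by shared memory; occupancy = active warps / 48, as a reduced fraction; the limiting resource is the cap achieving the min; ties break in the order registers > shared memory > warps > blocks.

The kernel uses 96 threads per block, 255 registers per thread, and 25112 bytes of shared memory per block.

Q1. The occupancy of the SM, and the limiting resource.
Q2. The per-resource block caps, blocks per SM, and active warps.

Answer: occupancy 1/8, limited by shared memory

registers: 4 blocks
shared memory: 1 block
warps: 8 blocks
blocks: 12 blocks

Answer: 1 block, 6 active warps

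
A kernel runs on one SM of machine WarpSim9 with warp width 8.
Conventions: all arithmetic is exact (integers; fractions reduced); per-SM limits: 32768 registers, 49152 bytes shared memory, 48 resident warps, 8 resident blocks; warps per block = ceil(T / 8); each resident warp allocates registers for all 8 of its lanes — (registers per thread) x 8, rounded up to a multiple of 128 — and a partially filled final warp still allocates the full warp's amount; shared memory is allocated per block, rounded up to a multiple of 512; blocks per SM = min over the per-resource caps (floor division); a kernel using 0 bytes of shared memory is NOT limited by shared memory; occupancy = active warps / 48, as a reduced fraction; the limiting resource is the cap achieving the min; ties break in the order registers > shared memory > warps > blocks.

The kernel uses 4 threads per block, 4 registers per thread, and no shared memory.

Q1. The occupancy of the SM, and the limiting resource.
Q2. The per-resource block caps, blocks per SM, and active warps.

Answer: occupancy 1/6, limited by blocks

registers: 256 blocks
shared memory: no limit (kernel uses none)
warps: 48 blocks
blocks: 8 blocks

Answer: 8 blocks, 8 active warps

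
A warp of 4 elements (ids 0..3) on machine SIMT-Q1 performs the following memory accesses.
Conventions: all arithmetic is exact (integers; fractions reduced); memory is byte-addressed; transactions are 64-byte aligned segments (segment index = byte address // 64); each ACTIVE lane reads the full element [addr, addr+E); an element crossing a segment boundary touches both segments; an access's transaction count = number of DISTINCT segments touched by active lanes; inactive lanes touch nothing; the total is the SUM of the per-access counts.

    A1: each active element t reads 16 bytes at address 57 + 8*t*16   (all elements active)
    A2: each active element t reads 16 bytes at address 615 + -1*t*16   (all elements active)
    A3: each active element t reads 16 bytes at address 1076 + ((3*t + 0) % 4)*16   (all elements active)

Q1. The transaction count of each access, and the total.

A1: 8 transactions
A2: 2 transactions
A3: 2 transactions

Answer: 8,2,2; total 12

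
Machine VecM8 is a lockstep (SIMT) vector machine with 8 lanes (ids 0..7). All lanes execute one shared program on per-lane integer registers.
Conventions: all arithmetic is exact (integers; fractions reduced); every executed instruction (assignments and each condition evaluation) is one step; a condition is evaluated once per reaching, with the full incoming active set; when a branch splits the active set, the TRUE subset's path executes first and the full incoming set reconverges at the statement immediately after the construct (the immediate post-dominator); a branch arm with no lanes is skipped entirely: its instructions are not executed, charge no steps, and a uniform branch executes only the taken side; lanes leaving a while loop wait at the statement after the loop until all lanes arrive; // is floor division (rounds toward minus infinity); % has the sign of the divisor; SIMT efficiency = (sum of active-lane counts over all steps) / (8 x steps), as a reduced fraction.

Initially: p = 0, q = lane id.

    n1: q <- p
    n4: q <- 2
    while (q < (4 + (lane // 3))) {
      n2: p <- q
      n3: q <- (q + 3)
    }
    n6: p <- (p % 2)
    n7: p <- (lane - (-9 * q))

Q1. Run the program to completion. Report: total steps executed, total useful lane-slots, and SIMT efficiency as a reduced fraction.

Answer: 11 steps, 70 useful, 35/44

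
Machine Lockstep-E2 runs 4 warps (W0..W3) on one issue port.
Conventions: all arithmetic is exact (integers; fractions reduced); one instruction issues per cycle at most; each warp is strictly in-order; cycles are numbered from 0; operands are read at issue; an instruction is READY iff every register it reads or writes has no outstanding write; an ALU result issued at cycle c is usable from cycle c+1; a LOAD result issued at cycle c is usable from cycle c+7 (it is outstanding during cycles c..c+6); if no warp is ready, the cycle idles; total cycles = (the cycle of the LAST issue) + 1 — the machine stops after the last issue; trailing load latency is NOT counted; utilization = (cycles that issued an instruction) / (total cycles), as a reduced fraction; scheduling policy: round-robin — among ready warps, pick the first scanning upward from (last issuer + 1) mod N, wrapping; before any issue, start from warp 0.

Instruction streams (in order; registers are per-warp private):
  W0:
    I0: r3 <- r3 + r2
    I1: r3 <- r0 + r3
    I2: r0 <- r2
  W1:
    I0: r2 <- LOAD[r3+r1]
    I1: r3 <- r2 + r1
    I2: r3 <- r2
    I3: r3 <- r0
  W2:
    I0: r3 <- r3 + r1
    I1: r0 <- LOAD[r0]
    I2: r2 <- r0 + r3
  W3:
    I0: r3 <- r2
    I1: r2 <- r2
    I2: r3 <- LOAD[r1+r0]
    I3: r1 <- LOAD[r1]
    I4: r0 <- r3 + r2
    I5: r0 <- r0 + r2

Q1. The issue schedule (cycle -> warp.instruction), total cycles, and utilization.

cycle 0: W0.I0
cycle 1: W1.I0
cycle 2: W2.I0
cycle 3: W3.I0
cycle 4: W0.I1
cycle 5: W2.I1
cycle 6: W3.I1
cycle 7: W0.I2
cycle 8: W1.I1
cycle 9: W3.I2
cycle 10: W1.I2
cycle 11: W3.I3
cycle 12: W1.I3
cycle 13: W2.I2
cycle 14: idle
cycle 15: idle
cycle 16: W3.I4
cycle 17: W3.I5

Answer: 18 cycles, utilization 8/9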